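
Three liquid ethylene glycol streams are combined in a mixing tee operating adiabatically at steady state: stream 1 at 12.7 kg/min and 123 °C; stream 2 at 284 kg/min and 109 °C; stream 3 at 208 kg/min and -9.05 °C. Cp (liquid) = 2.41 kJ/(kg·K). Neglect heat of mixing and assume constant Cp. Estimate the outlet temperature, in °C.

T_out = 60.7 °C

Energy balance with Q = 0: Σ ṁᵢCp,ᵢ(T_out − Tᵢ) = 0
Σ ṁᵢCp,ᵢTᵢ = 12.7×2.41×123 + 284×2.41×109 + 208×2.41×-9.05 = 73832
Σ ṁᵢCp,ᵢ = 12.7×2.41 + 284×2.41 + 208×2.41 = 1216.3
T_out = 73832 / 1216.3 = 60.701 °C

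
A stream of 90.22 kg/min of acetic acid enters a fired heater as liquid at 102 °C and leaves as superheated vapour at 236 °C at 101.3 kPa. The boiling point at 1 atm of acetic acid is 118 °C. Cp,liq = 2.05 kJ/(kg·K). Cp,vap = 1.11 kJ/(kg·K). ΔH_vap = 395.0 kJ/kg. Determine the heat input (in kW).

liquid 102→118 °C: 32.8 kJ/kg
vaporisation at 118 °C: 395 kJ/kg
vapour 118→236 °C: 130.98 kJ/kg
Δh = 32.8 + 395 + 130.98 = 558.78 kJ/kg
Q = ṁ·Δh = 90.22 kg/min × 558.78 kJ/kg = 50413 kJ/min
|Q| = 840.22 kW

Q = 840 kW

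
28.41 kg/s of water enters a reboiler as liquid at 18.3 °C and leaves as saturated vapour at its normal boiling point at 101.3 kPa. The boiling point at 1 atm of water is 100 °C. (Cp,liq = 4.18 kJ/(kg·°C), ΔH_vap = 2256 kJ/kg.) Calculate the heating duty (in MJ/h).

liquid 18.3→100 °C: 341.51 kJ/kg
vaporisation at 100 °C: 2256 kJ/kg
Δh = 341.51 + 2256 = 2597.5 kJ/kg
Q = ṁ·Δh = 28.41 kg/s × 2597.5 kJ/kg = 73795 kJ/s
|Q| = 73795 kW = 265660 MJ/h

Q = 266000 MJ/h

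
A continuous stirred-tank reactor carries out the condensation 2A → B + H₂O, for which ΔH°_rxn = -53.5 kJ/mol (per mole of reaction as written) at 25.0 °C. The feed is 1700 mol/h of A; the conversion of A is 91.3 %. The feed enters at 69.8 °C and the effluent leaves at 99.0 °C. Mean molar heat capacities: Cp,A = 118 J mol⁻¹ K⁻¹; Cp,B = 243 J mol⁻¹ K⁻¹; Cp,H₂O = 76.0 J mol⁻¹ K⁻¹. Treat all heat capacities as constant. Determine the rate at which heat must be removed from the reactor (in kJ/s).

Extent of reaction ξ = 0.913 × 1700 / 2 = 776.05 mol/h
Reaction term: ξ·ΔH°_rxn = 776.05 × -53.5 = -41519 kJ/h
Sensible, feed 69.8→25 °C: -8986.9 kJ/h
Outlet flows (mol/h): A 147.9, B 776.05, H₂O 776.05
Sensible, products 25→99.0 °C: 19611 kJ/h
Q = ΔH = -30895 kJ/h = -8.5818 kW
Heat removed = 8.5818 kJ/s

Q_out = 8.58 kJ/s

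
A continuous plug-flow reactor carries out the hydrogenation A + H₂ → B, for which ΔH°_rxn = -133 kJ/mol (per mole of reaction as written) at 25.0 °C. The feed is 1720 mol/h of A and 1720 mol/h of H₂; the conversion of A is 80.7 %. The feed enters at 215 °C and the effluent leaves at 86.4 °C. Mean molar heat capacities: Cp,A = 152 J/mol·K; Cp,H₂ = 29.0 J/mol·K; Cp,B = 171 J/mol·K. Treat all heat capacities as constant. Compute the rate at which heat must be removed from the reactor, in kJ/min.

Extent of reaction ξ = 0.807 × 1720 = 1388 mol/h
Reaction term: ξ·ΔH°_rxn = 1388 × -133 = -184610 kJ/h
Sensible, feed 215→25 °C: -59151 kJ/h
Outlet flows (mol/h): A 331.96, H₂ 331.96, B 1388
Sensible, products 25→86.4 °C: 18263 kJ/h
Q = ΔH = -225500 kJ/h = -62.638 kW
Heat removed = 3758.3 kJ/min

Q_out = 3760 kJ/min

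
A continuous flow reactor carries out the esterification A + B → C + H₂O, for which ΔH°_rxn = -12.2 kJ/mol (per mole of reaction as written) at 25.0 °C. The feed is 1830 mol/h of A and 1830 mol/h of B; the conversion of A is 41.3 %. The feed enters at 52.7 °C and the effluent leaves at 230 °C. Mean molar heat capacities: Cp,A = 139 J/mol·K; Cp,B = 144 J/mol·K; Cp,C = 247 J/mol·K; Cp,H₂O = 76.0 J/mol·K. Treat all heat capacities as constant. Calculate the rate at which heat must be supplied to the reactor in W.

Q_in = 24700 W

Extent of reaction ξ = 0.413 × 1830 = 755.79 mol/h
Reaction term: ξ·ΔH°_rxn = 755.79 × -12.2 = -9220.6 kJ/h
Sensible, feed 52.7→25 °C: -14346 kJ/h
Outlet flows (mol/h): A 1074.2, B 1074.2, C 755.79, H₂O 755.79
Sensible, products 25→230 °C: 112360 kJ/h
Q = ΔH = 88799 kJ/h = 24.666 kW
Heat supplied = 24666 W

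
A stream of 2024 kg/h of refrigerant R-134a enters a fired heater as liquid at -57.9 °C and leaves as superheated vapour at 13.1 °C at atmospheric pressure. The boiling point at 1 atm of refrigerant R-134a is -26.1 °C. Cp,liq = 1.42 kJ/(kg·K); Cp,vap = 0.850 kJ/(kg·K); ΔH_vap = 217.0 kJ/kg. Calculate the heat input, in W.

liquid -57.9→-26.1 °C: 45.156 kJ/kg
vaporisation at -26.1 °C: 217 kJ/kg
vapour -26.1→13.1 °C: 33.32 kJ/kg
Δh = 45.156 + 217 + 33.32 = 295.48 kJ/kg
Q = ṁ·Δh = 2024 kg/h × 295.48 kJ/kg = 598040 kJ/h
|Q| = 166.12 kW = 166120 W

Q = 166000 W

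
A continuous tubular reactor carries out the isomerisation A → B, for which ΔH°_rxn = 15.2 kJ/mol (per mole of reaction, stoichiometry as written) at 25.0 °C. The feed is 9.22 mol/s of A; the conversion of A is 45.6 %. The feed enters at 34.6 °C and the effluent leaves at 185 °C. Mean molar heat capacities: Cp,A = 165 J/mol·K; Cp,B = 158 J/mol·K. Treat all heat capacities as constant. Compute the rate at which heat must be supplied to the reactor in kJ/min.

Q_in = 17300 kJ/min

Extent of reaction ξ = 0.456 × 9.22 = 4.2043 mol/s
Reaction term: ξ·ΔH°_rxn = 4.2043 × 15.2 = 63.906 kJ/s
Sensible, feed 34.6→25 °C: -14.604 kJ/s
Outlet flows (mol/s): A 5.0157, B 4.2043
Sensible, products 25→185 °C: 238.7 kJ/s
Q = ΔH = 288 kJ/s = 288 kW
Heat supplied = 17280 kJ/min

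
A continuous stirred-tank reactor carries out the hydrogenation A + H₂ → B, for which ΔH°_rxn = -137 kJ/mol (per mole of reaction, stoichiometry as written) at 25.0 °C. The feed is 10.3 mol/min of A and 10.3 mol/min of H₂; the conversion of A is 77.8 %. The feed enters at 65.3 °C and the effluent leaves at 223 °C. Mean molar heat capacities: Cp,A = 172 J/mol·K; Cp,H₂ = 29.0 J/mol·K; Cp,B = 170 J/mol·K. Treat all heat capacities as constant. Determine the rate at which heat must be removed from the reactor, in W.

Q_out = 13700 W

Extent of reaction ξ = 0.778 × 10.3 = 8.0134 mol/min
Reaction term: ξ·ΔH°_rxn = 8.0134 × -137 = -1097.8 kJ/min
Sensible, feed 65.3→25 °C: -83.433 kJ/min
Outlet flows (mol/min): A 2.2866, H₂ 2.2866, B 8.0134
Sensible, products 25→223 °C: 360.73 kJ/min
Q = ΔH = -820.54 kJ/min = -13.676 kW
Heat removed = 13676 W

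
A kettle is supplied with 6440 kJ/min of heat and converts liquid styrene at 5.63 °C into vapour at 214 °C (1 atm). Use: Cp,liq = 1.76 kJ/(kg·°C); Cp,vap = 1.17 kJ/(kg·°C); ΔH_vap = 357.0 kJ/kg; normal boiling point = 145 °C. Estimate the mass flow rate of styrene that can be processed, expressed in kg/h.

ṁ = 566 kg/h

Δh = 1.76×(145−5.63) + 357.0 + 1.17×(214−145) = 683.02 kJ/kg
Q = 6440 kJ/min = 107.33 kJ/s = 386400 kJ/h
ṁ = Q/Δh = 386400 / 683.02 = 565.72 kg/h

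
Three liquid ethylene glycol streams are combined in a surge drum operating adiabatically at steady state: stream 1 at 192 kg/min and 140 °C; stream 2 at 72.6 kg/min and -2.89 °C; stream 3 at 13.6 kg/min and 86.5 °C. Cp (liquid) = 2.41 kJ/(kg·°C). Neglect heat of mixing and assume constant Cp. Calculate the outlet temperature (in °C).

Energy balance with Q = 0: Σ ṁᵢCp,ᵢ(T_out − Tᵢ) = 0
Σ ṁᵢCp,ᵢTᵢ = 192×2.41×140 + 72.6×2.41×-2.89 + 13.6×2.41×86.5 = 67110
Σ ṁᵢCp,ᵢ = 192×2.41 + 72.6×2.41 + 13.6×2.41 = 670.46
T_out = 67110 / 670.46 = 100.1 °C

T_out = 100 °C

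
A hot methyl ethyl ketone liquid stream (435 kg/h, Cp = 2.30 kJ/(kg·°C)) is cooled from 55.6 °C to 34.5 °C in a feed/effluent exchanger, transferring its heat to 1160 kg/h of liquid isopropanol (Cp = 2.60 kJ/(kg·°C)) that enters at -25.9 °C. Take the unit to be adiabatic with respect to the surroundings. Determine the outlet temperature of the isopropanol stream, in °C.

T_c,out = -18.9 °C

Heat released by hot stream: Q = 435 × 2.30 × (55.6 − 34.5) = 21111 kJ/h
Energy balance on cold side (adiabatic exchanger): Q = ṁ_c·Cp_c·(T_c,out − T_c,in)
T_c,out = -25.9 + 21111/(1160 × 2.60) = -18.9 °C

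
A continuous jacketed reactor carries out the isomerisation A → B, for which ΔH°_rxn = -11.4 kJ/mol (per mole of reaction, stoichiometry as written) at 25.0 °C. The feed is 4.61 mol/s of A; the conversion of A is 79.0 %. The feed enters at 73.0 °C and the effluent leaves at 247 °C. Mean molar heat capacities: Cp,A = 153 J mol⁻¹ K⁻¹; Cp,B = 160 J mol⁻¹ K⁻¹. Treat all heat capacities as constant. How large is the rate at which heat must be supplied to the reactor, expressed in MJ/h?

Extent of reaction ξ = 0.790 × 4.61 = 3.6419 mol/s
Reaction term: ξ·ΔH°_rxn = 3.6419 × -11.4 = -41.518 kJ/s
Sensible, feed 73.0→25 °C: -33.856 kJ/s
Outlet flows (mol/s): A 0.9681, B 3.6419
Sensible, products 25→247 °C: 162.24 kJ/s
Q = ΔH = 86.869 kJ/s = 86.869 kW
Heat supplied = 312.73 MJ/h

Q_in = 313 MJ/h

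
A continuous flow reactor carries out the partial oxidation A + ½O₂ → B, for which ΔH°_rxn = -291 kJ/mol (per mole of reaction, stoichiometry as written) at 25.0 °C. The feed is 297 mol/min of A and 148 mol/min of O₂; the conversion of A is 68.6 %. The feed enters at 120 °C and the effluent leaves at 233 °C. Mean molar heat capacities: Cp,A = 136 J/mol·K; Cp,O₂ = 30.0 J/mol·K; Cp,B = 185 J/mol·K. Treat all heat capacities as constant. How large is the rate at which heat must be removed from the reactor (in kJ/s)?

Q_out = 880 kJ/s

Extent of reaction ξ = 0.686 × 297 = 203.74 mol/min
Reaction term: ξ·ΔH°_rxn = 203.74 × -291 = -59289 kJ/min
Sensible, feed 120→25 °C: -4259 kJ/min
Outlet flows (mol/min): A 93.258, O₂ 46.129, B 203.74
Sensible, products 25→233 °C: 10766 kJ/min
Q = ΔH = -52782 kJ/min = -879.7 kW
Heat removed = 879.7 kJ/s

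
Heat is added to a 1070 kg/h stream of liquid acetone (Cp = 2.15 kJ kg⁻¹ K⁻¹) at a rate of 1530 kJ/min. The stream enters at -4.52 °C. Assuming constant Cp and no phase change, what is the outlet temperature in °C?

T_out = 35.4 °C

Q = 1530 kJ/min = 91800 kJ/h
ΔT = Q/(ṁ·Cp) = 91800/(1070×2.15) = 39.904 K
T_out = -4.52 + 39.904 = 35.384 °C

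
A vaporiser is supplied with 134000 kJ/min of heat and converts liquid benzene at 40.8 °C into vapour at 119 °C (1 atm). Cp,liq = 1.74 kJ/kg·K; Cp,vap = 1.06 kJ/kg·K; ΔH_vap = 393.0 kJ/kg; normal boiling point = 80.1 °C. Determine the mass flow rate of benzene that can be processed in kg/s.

ṁ = 4.44 kg/s

Δh = 1.74×(80.1−40.8) + 393.0 + 1.06×(119−80.1) = 502.62 kJ/kg
Q = 134000 kJ/min = 2233.3 kJ/s = 2233.3 kJ/s
ṁ = Q/Δh = 2233.3 / 502.62 = 4.4434 kg/s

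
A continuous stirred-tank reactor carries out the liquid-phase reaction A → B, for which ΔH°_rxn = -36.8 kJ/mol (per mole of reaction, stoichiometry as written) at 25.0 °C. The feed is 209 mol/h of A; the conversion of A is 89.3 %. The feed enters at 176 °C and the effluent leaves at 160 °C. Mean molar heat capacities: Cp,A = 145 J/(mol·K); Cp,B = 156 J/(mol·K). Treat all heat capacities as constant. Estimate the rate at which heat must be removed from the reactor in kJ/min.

Q_out = 118 kJ/min

Extent of reaction ξ = 0.893 × 209 = 186.64 mol/h
Reaction term: ξ·ΔH°_rxn = 186.64 × -36.8 = -6868.2 kJ/h
Sensible, feed 176→25 °C: -4576.1 kJ/h
Outlet flows (mol/h): A 22.363, B 186.64
Sensible, products 25→160 °C: 4368.3 kJ/h
Q = ΔH = -7076 kJ/h = -1.9655 kW
Heat removed = 117.93 kJ/min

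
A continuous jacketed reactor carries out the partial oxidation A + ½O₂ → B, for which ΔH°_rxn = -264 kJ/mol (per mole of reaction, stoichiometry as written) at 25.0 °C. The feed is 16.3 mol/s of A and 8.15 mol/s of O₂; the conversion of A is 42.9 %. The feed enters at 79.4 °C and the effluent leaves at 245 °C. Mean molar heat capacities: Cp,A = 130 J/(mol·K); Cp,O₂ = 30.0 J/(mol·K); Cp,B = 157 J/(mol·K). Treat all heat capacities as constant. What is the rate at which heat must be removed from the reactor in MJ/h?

Q_out = 5170 MJ/h

Extent of reaction ξ = 0.429 × 16.3 = 6.9927 mol/s
Reaction term: ξ·ΔH°_rxn = 6.9927 × -264 = -1846.1 kJ/s
Sensible, feed 79.4→25 °C: -128.57 kJ/s
Outlet flows (mol/s): A 9.3073, O₂ 4.6537, B 6.9927
Sensible, products 25→245 °C: 538.43 kJ/s
Q = ΔH = -1436.2 kJ/s = -1436.2 kW
Heat removed = 5170.4 MJ/h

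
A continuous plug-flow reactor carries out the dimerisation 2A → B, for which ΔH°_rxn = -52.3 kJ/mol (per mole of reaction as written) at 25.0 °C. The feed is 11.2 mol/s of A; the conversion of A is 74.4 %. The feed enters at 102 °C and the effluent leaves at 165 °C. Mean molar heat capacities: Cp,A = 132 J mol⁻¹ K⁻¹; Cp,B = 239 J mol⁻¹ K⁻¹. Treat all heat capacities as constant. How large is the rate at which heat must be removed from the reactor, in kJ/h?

Extent of reaction ξ = 0.744 × 11.2 / 2 = 4.1664 mol/s
Reaction term: ξ·ΔH°_rxn = 4.1664 × -52.3 = -217.9 kJ/s
Sensible, feed 102→25 °C: -113.84 kJ/s
Outlet flows (mol/s): A 2.8672, B 4.1664
Sensible, products 25→165 °C: 192.39 kJ/s
Q = ΔH = -139.35 kJ/s = -139.35 kW
Heat removed = 501650 kJ/h

Q_out = 502000 kJ/h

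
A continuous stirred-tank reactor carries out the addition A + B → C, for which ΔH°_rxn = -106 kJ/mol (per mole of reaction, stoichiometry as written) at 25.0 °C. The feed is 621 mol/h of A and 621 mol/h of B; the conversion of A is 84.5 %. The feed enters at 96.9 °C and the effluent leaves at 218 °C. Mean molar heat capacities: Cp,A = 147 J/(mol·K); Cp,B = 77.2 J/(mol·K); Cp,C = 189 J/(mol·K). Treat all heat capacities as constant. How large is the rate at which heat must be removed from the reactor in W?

Extent of reaction ξ = 0.845 × 621 = 524.75 mol/h
Reaction term: ξ·ΔH°_rxn = 524.75 × -106 = -55623 kJ/h
Sensible, feed 96.9→25 °C: -10011 kJ/h
Outlet flows (mol/h): A 96.255, B 96.255, C 524.75
Sensible, products 25→218 °C: 23306 kJ/h
Q = ΔH = -42327 kJ/h = -11.758 kW
Heat removed = 11758 W

Q_out = 11800 W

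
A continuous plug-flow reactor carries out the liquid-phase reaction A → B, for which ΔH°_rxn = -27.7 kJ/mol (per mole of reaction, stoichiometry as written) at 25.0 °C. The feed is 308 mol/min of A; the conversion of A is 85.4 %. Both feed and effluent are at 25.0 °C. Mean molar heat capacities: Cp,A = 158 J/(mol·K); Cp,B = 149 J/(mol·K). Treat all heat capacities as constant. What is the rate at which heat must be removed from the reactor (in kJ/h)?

Q_out = 437000 kJ/h

Extent of reaction ξ = 0.854 × 308 = 263.03 mol/min
Reaction term: ξ·ΔH°_rxn = 263.03 × -27.7 = -7286 kJ/min
Q = ΔH = -7286 kJ/min = -121.43 kW
Heat removed = 437160 kJ/h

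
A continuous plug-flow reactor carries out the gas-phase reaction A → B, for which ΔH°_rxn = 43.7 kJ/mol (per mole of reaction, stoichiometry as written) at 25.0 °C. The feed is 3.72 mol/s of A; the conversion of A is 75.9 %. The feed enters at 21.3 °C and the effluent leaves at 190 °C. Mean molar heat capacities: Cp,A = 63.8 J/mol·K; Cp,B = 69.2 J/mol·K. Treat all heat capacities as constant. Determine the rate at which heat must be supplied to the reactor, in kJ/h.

Extent of reaction ξ = 0.759 × 3.72 = 2.8235 mol/s
Reaction term: ξ·ΔH°_rxn = 2.8235 × 43.7 = 123.39 kJ/s
Sensible, feed 21.3→25 °C: 0.87814 kJ/s
Outlet flows (mol/s): A 0.89652, B 2.8235
Sensible, products 25→190 °C: 41.676 kJ/s
Q = ΔH = 165.94 kJ/s = 165.94 kW
Heat supplied = 597390 kJ/h

Q_in = 597000 kJ/h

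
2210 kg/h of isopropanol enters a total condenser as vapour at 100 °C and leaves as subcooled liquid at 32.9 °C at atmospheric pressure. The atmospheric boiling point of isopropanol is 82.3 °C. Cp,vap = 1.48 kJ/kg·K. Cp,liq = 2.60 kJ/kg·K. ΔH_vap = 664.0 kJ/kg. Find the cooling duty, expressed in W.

vapour 100→82.3 °C: -26.196 kJ/kg
condensation at 82.3 °C: -664 kJ/kg
liquid 82.3→32.9 °C: -128.44 kJ/kg
Δh = -26.196 + -664 + -128.44 = -818.64 kJ/kg
Q = ṁ·Δh = 2210 kg/h × -818.64 kJ/kg = -1.8092e+06 kJ/h
|Q| = 502.55 kW = 502550 W

Q_c = 503000 W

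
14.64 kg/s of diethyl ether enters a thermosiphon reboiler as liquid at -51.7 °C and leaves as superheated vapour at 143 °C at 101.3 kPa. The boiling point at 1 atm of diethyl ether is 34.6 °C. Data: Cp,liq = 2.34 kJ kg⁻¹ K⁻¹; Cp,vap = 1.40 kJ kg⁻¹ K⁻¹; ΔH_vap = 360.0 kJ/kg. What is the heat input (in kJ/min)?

Q = 627000 kJ/min

liquid -51.7→34.6 °C: 201.94 kJ/kg
vaporisation at 34.6 °C: 360 kJ/kg
vapour 34.6→143 °C: 151.76 kJ/kg
Δh = 201.94 + 360 + 151.76 = 713.7 kJ/kg
Q = ṁ·Δh = 14.64 kg/s × 713.7 kJ/kg = 10449 kJ/s
|Q| = 10449 kW = 626920 kJ/min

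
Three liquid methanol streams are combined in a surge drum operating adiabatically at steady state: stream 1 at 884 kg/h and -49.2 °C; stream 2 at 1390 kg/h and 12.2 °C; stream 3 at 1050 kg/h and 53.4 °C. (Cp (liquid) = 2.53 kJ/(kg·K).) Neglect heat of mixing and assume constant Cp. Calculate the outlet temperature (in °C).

T_out = 8.89 °C

Adiabatic, steady state ⇒ Σ ṁᵢCp,ᵢ(T_out − Tᵢ) = 0
T_out = Σ ṁᵢCp,ᵢTᵢ / Σ ṁᵢCp,ᵢ
      = 74724 / 8409.7 = 8.8854 °C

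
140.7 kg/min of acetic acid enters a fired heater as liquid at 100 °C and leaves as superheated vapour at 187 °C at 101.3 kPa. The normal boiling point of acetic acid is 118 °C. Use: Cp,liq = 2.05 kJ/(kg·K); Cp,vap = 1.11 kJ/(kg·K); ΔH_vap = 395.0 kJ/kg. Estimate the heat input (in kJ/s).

liquid 100→118 °C: 36.9 kJ/kg
vaporisation at 118 °C: 395 kJ/kg
vapour 118→187 °C: 76.59 kJ/kg
Δh = 36.9 + 395 + 76.59 = 508.49 kJ/kg
Q = ṁ·Δh = 140.7 kg/min × 508.49 kJ/kg = 71545 kJ/min
|Q| = 1192.4 kW

Q = 1190 kJ/s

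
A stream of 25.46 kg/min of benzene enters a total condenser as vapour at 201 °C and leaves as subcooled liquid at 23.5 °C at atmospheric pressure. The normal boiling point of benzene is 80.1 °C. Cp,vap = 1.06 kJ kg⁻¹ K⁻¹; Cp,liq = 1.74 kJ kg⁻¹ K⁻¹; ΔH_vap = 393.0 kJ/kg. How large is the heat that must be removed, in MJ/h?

vapour 201→80.1 °C: -128.15 kJ/kg
condensation at 80.1 °C: -393 kJ/kg
liquid 80.1→23.5 °C: -98.484 kJ/kg
Δh = -128.15 + -393 + -98.484 = -619.64 kJ/kg
Q = ṁ·Δh = 25.46 kg/min × -619.64 kJ/kg = -15776 kJ/min
|Q| = 262.93 kW = 946.56 MJ/h

Q_c = 947 MJ/h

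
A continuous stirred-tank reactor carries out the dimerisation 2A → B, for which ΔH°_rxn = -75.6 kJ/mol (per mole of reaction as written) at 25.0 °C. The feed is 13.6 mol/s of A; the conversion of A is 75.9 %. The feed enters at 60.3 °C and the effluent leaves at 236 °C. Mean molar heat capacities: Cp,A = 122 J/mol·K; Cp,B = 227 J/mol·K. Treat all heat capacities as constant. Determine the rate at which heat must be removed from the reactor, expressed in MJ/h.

Extent of reaction ξ = 0.759 × 13.6 / 2 = 5.1612 mol/s
Reaction term: ξ·ΔH°_rxn = 5.1612 × -75.6 = -390.19 kJ/s
Sensible, feed 60.3→25 °C: -58.57 kJ/s
Outlet flows (mol/s): A 3.2776, B 5.1612
Sensible, products 25→236 °C: 331.58 kJ/s
Q = ΔH = -117.18 kJ/s = -117.18 kW
Heat removed = 421.84 MJ/h

Q_out = 422 MJ/h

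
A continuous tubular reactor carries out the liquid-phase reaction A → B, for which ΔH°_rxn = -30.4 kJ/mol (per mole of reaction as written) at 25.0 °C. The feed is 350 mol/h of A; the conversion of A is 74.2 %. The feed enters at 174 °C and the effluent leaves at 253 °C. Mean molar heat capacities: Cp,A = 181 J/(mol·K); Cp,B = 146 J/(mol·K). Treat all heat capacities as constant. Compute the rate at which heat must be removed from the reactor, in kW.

Q_out = 1.38 kW

Extent of reaction ξ = 0.742 × 350 = 259.7 mol/h
Reaction term: ξ·ΔH°_rxn = 259.7 × -30.4 = -7894.9 kJ/h
Sensible, feed 174→25 °C: -9439.1 kJ/h
Outlet flows (mol/h): A 90.3, B 259.7
Sensible, products 25→253 °C: 12371 kJ/h
Q = ΔH = -4962.6 kJ/h = -1.3785 kW
Heat removed = 1.3785 kW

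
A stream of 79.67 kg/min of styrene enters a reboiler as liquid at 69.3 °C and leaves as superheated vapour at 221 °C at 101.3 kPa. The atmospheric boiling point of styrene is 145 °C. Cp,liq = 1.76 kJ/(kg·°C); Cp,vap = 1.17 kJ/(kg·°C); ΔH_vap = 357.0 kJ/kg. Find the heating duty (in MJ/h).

liquid 69.3→145 °C: 133.23 kJ/kg
vaporisation at 145 °C: 357 kJ/kg
vapour 145→221 °C: 88.92 kJ/kg
Δh = 133.23 + 357 + 88.92 = 579.15 kJ/kg
Q = ṁ·Δh = 79.67 kg/min × 579.15 kJ/kg = 46141 kJ/min
|Q| = 769.02 kW = 2768.5 MJ/h

Q = 2770 MJ/h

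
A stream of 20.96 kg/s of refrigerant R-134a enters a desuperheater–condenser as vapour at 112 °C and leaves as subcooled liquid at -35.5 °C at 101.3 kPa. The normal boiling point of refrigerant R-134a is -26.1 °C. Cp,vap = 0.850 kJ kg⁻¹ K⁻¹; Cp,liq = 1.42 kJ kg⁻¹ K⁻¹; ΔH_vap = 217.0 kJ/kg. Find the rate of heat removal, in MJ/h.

vapour 112→-26.1 °C: -117.38 kJ/kg
condensation at -26.1 °C: -217 kJ/kg
liquid -26.1→-35.5 °C: -13.348 kJ/kg
Δh = -117.38 + -217 + -13.348 = -347.73 kJ/kg
Q = ṁ·Δh = 20.96 kg/s × -347.73 kJ/kg = -7288.5 kJ/s
|Q| = 7288.5 kW = 26239 MJ/h

Q_c = 26200 MJ/h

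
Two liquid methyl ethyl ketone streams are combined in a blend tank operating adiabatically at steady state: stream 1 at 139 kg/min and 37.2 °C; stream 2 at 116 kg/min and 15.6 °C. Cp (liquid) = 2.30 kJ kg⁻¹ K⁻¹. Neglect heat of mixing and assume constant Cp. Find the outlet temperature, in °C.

T_out = 27.4 °C

Adiabatic, steady state ⇒ Σ ṁᵢCp,ᵢ(T_out − Tᵢ) = 0
Σ ṁᵢCp,ᵢTᵢ = 139×2.30×37.2 + 116×2.30×15.6 = 16055
Σ ṁᵢCp,ᵢ = 139×2.30 + 116×2.30 = 586.5
T_out = 16055 / 586.5 = 27.374 °C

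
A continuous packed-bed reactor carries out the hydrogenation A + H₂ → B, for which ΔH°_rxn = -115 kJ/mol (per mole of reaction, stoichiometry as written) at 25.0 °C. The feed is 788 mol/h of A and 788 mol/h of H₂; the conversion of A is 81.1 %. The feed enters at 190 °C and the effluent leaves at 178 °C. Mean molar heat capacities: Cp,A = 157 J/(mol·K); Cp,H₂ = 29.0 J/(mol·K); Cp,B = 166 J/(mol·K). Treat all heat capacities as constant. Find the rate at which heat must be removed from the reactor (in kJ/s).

Extent of reaction ξ = 0.811 × 788 = 639.07 mol/h
Reaction term: ξ·ΔH°_rxn = 639.07 × -115 = -73493 kJ/h
Sensible, feed 190→25 °C: -24184 kJ/h
Outlet flows (mol/h): A 148.93, H₂ 148.93, B 639.07
Sensible, products 25→178 °C: 20469 kJ/h
Q = ΔH = -77207 kJ/h = -21.446 kW
Heat removed = 21.446 kJ/s

Q_out = 21.4 kJ/s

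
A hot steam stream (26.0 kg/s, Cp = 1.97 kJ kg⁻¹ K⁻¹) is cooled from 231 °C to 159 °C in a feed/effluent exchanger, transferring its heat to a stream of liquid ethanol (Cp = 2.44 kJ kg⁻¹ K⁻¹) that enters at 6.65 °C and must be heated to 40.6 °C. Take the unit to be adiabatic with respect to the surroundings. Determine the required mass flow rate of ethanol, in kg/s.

Heat released by hot stream: Q = 26.0 × 1.97 × (231 − 159) = 3687.8 kJ/s
Energy balance on cold side (adiabatic exchanger): Q = ṁ_c·Cp_c·(T_c,out − T_c,in)
ṁ_c = 3687.8 / [2.44 × (40.6 − 6.65)] = 44.519 kg/s

ṁ_c = 44.5 kg/s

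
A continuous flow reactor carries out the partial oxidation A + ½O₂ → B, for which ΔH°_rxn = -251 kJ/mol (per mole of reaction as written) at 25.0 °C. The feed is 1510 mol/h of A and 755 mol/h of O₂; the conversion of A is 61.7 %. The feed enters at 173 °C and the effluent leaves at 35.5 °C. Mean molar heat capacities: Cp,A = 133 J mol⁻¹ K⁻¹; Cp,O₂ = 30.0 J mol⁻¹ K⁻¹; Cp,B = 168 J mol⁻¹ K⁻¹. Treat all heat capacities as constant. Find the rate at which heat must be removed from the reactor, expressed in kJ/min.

Extent of reaction ξ = 0.617 × 1510 = 931.67 mol/h
Reaction term: ξ·ΔH°_rxn = 931.67 × -251 = -233850 kJ/h
Sensible, feed 173→25 °C: -33075 kJ/h
Outlet flows (mol/h): A 578.33, O₂ 289.17, B 931.67
Sensible, products 25→35.5 °C: 2542.2 kJ/h
Q = ΔH = -264380 kJ/h = -73.439 kW
Heat removed = 4406.4 kJ/min

Q_out = 4410 kJ/min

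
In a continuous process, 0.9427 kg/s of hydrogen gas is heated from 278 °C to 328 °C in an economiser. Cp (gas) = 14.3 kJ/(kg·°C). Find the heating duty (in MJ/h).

Q = ṁ·Cp·ΔT = 0.9427 × 14.3 × (328 − 278) = 674.03 kJ/s
Heating duty = 2426.5 MJ/h

Q = 2430 MJ/h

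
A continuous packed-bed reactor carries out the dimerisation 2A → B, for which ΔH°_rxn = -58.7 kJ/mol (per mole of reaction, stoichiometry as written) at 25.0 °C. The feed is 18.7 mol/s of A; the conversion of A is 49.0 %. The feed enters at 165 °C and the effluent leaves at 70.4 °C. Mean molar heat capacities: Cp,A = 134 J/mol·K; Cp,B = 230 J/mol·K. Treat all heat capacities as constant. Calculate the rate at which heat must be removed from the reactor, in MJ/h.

Extent of reaction ξ = 0.490 × 18.7 / 2 = 4.5815 mol/s
Reaction term: ξ·ΔH°_rxn = 4.5815 × -58.7 = -268.93 kJ/s
Sensible, feed 165→25 °C: -350.81 kJ/s
Outlet flows (mol/s): A 9.537, B 4.5815
Sensible, products 25→70.4 °C: 105.86 kJ/s
Q = ΔH = -513.89 kJ/s = -513.89 kW
Heat removed = 1850 MJ/h

Q_out = 1850 MJ/h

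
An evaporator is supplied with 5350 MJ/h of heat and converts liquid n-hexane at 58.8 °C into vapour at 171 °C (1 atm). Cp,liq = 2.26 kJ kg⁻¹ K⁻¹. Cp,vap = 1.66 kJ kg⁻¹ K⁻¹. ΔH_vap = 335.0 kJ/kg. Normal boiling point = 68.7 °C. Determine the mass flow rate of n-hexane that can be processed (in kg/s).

ṁ = 2.82 kg/s

Δh = 2.26×(68.7−58.8) + 335.0 + 1.66×(171−68.7) = 527.19 kJ/kg
Q = 5350 MJ/h = 1486.1 kJ/s = 1486.1 kJ/s
ṁ = Q/Δh = 1486.1 / 527.19 = 2.8189 kg/s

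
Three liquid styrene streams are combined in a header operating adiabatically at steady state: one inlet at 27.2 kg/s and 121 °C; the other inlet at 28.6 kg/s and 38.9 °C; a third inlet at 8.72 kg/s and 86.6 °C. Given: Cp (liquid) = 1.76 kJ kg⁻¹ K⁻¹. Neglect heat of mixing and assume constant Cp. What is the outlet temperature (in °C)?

T_out = 80.0 °C

No heat crosses the boundary, so H_out = H_in.
Σ ṁᵢCp,ᵢTᵢ = 27.2×1.76×121 + 28.6×1.76×38.9 + 8.72×1.76×86.6 = 9079.6
Σ ṁᵢCp,ᵢ = 27.2×1.76 + 28.6×1.76 + 8.72×1.76 = 113.56
T_out = 9079.6 / 113.56 = 79.958 °C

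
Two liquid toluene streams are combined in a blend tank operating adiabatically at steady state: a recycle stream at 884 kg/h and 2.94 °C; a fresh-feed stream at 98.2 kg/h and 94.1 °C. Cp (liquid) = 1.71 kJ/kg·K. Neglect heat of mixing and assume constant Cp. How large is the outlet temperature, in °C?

T_out = 12.1 °C

Energy balance with Q = 0: Σ ṁᵢCp,ᵢ(T_out − Tᵢ) = 0
Σ ṁᵢCp,ᵢTᵢ = 884×1.71×2.94 + 98.2×1.71×94.1 = 20246
Σ ṁᵢCp,ᵢ = 884×1.71 + 98.2×1.71 = 1679.6
T_out = 20246 / 1679.6 = 12.054 °C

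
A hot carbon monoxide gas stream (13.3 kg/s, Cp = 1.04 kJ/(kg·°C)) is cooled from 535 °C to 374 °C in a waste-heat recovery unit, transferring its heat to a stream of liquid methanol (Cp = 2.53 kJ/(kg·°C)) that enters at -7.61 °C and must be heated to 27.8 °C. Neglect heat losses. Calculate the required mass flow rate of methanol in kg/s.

ṁ_c = 24.9 kg/s

Heat released by hot stream: Q = 13.3 × 1.04 × (535 − 374) = 2227 kJ/s
Energy balance on cold side (adiabatic exchanger): Q = ṁ_c·Cp_c·(T_c,out − T_c,in)
ṁ_c = 2227 / [2.53 × (27.8 − -7.61)] = 24.858 kg/s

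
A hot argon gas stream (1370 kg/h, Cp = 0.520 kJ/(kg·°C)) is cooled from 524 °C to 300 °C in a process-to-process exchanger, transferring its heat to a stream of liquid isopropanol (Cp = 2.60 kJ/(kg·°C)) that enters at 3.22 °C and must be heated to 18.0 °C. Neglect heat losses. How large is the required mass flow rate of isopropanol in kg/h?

ṁ_c = 4150 kg/h

Heat released by hot stream: Q = 1370 × 0.520 × (524 − 300) = 159580 kJ/h
Energy balance on cold side (adiabatic exchanger): Q = ṁ_c·Cp_c·(T_c,out − T_c,in)
ṁ_c = 159580 / [2.60 × (18.0 − 3.22)] = 4152.6 kg/h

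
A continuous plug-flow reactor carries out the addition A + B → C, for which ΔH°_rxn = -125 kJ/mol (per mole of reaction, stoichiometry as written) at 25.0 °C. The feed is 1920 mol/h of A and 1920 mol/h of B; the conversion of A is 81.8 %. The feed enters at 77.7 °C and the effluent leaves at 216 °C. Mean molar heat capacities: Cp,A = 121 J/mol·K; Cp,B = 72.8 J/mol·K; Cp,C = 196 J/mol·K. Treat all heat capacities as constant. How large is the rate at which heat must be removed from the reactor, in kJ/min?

Extent of reaction ξ = 0.818 × 1920 = 1570.6 mol/h
Reaction term: ξ·ΔH°_rxn = 1570.6 × -125 = -196320 kJ/h
Sensible, feed 77.7→25 °C: -19609 kJ/h
Outlet flows (mol/h): A 349.44, B 349.44, C 1570.6
Sensible, products 25→216 °C: 71730 kJ/h
Q = ΔH = -144200 kJ/h = -40.055 kW
Heat removed = 2403.3 kJ/min

Q_out = 2400 kJ/min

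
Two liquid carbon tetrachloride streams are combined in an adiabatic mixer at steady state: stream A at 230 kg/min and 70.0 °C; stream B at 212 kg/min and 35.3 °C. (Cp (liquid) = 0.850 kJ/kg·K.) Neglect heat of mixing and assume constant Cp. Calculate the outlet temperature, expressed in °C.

Adiabatic, steady state ⇒ Σ ṁᵢCp,ᵢ(T_out − Tᵢ) = 0
Σ ṁᵢCp,ᵢTᵢ = 230×0.850×70.0 + 212×0.850×35.3 = 20046
Σ ṁᵢCp,ᵢ = 230×0.850 + 212×0.850 = 375.7
T_out = 20046 / 375.7 = 53.357 °C

T_out = 53.4 °C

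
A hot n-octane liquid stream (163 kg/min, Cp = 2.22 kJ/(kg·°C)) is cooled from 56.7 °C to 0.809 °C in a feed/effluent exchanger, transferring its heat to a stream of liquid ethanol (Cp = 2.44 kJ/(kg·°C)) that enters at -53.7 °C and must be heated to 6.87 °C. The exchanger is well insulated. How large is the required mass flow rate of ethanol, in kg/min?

ṁ_c = 137 kg/min

Heat released by hot stream: Q = 163 × 2.22 × (56.7 − 0.809) = 20225 kJ/min
Energy balance on cold side (adiabatic exchanger): Q = ṁ_c·Cp_c·(T_c,out − T_c,in)
ṁ_c = 20225 / [2.44 × (6.87 − -53.7)] = 136.85 kg/min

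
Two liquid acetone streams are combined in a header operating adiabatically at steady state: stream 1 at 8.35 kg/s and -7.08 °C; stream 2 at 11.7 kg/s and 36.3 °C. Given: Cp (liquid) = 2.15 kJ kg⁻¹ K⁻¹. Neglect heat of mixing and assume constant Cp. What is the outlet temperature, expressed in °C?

Energy balance with Q = 0: Σ ṁᵢCp,ᵢ(T_out − Tᵢ) = 0
T_out = Σ ṁᵢCp,ᵢTᵢ / Σ ṁᵢCp,ᵢ
      = 786.02 / 43.107 = 18.234 °C

T_out = 18.2 °C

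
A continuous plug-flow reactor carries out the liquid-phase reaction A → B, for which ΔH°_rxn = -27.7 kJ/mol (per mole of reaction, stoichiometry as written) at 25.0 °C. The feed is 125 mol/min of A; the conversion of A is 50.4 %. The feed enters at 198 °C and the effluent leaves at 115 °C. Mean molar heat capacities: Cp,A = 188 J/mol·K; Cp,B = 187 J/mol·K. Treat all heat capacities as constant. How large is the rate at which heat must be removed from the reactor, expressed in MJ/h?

Q_out = 222 MJ/h

Extent of reaction ξ = 0.504 × 125 = 63 mol/min
Reaction term: ξ·ΔH°_rxn = 63 × -27.7 = -1745.1 kJ/min
Sensible, feed 198→25 °C: -4065.5 kJ/min
Outlet flows (mol/min): A 62, B 63
Sensible, products 25→115 °C: 2109.3 kJ/min
Q = ΔH = -3701.3 kJ/min = -61.688 kW
Heat removed = 222.08 MJ/h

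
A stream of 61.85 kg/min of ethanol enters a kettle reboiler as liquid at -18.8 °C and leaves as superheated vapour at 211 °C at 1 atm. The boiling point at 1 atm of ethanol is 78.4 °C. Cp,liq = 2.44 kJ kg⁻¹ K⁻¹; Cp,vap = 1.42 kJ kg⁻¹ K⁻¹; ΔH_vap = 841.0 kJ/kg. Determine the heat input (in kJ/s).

liquid -18.8→78.4 °C: 237.17 kJ/kg
vaporisation at 78.4 °C: 841 kJ/kg
vapour 78.4→211 °C: 188.29 kJ/kg
Δh = 237.17 + 841 + 188.29 = 1266.5 kJ/kg
Q = ṁ·Δh = 61.85 kg/min × 1266.5 kJ/kg = 78331 kJ/min
|Q| = 1305.5 kW

Q = 1310 kJ/s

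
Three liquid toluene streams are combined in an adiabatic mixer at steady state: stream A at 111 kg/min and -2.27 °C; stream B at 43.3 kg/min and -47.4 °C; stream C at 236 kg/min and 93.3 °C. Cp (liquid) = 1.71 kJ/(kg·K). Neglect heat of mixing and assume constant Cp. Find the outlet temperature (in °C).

Energy balance with Q = 0: Σ ṁᵢCp,ᵢ(T_out − Tᵢ) = 0
Σ ṁᵢCp,ᵢTᵢ = 111×1.71×-2.27 + 43.3×1.71×-47.4 + 236×1.71×93.3 = 33712
Σ ṁᵢCp,ᵢ = 111×1.71 + 43.3×1.71 + 236×1.71 = 667.41
T_out = 33712 / 667.41 = 50.511 °C

T_out = 50.5 °C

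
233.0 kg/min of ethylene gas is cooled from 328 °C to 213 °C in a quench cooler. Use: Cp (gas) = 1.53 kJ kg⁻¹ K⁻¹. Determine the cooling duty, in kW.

Q = ṁ·Cp·ΔT = 233.0 × 1.53 × (213 − 328) = -40996 kJ/min
Converting: 40996 / 60 s = 683.27 kW

Q_c = 683 kW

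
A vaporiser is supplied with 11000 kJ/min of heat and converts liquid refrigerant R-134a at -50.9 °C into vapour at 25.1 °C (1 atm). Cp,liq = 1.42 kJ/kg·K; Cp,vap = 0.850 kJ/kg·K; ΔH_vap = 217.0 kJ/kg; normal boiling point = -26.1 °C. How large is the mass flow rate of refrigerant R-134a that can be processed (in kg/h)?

Δh = 1.42×(-26.1−-50.9) + 217.0 + 0.850×(25.1−-26.1) = 295.74 kJ/kg
Q = 11000 kJ/min = 183.33 kJ/s = 660000 kJ/h
ṁ = Q/Δh = 660000 / 295.74 = 2231.7 kg/h

ṁ = 2230 kg/h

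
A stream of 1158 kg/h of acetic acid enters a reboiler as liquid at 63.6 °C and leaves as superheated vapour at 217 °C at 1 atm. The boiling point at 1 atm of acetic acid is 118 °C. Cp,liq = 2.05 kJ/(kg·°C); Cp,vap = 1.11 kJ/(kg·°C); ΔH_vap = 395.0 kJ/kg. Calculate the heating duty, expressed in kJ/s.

Q = 198 kJ/s

liquid 63.6→118 °C: 111.52 kJ/kg
vaporisation at 118 °C: 395 kJ/kg
vapour 118→217 °C: 109.89 kJ/kg
Δh = 111.52 + 395 + 109.89 = 616.41 kJ/kg
Q = ṁ·Δh = 1158 kg/h × 616.41 kJ/kg = 713800 kJ/h
|Q| = 198.28 kW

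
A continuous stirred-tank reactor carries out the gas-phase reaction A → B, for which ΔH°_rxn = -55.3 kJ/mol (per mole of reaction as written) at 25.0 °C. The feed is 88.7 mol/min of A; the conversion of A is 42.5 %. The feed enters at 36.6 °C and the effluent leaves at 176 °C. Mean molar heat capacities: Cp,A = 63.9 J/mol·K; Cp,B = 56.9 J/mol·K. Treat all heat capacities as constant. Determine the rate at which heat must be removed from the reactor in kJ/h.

Extent of reaction ξ = 0.425 × 88.7 = 37.697 mol/min
Reaction term: ξ·ΔH°_rxn = 37.697 × -55.3 = -2084.7 kJ/min
Sensible, feed 36.6→25 °C: -65.748 kJ/min
Outlet flows (mol/min): A 51.003, B 37.697
Sensible, products 25→176 °C: 816.01 kJ/min
Q = ΔH = -1334.4 kJ/min = -22.24 kW
Heat removed = 80065 kJ/h

Q_out = 80100 kJ/h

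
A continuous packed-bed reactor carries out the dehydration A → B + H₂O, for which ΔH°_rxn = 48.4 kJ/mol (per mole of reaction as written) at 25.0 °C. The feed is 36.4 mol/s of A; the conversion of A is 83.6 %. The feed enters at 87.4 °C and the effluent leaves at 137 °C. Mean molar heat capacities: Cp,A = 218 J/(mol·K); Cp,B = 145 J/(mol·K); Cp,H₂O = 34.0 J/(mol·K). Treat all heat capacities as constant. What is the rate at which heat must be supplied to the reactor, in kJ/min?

Extent of reaction ξ = 0.836 × 36.4 = 30.43 mol/s
Reaction term: ξ·ΔH°_rxn = 30.43 × 48.4 = 1472.8 kJ/s
Sensible, feed 87.4→25 °C: -495.16 kJ/s
Outlet flows (mol/s): A 5.9696, B 30.43, H₂O 30.43
Sensible, products 25→137 °C: 755.82 kJ/s
Q = ΔH = 1733.5 kJ/s = 1733.5 kW
Heat supplied = 104010 kJ/min

Q_in = 104000 kJ/min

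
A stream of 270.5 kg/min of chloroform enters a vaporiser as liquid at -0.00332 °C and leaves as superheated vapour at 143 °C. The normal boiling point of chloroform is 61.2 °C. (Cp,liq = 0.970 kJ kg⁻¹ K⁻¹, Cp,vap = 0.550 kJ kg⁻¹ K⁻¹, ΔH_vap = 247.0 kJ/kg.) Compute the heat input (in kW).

liquid -0.00332→61.2 °C: 59.367 kJ/kg
vaporisation at 61.2 °C: 247 kJ/kg
vapour 61.2→143 °C: 44.99 kJ/kg
Δh = 59.367 + 247 + 44.99 = 351.36 kJ/kg
Q = ṁ·Δh = 270.5 kg/min × 351.36 kJ/kg = 95042 kJ/min
|Q| = 1584 kW

Q = 1580 kW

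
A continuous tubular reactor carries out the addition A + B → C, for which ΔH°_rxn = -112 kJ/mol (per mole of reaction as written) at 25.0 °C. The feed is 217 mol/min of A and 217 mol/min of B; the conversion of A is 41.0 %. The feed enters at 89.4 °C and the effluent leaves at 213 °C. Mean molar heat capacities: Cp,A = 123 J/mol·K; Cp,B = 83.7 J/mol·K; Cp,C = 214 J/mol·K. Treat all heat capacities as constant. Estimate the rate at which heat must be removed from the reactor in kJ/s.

Q_out = 71.6 kJ/s

Extent of reaction ξ = 0.410 × 217 = 88.97 mol/min
Reaction term: ξ·ΔH°_rxn = 88.97 × -112 = -9964.6 kJ/min
Sensible, feed 89.4→25 °C: -2888.6 kJ/min
Outlet flows (mol/min): A 128.03, B 128.03, C 88.97
Sensible, products 25→213 °C: 8554.6 kJ/min
Q = ΔH = -4298.6 kJ/min = -71.643 kW
Heat removed = 71.643 kJ/s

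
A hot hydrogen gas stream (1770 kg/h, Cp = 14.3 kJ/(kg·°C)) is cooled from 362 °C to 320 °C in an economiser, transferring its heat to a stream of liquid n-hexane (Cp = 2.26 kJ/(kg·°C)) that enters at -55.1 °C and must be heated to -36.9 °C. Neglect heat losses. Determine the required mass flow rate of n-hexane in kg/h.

ṁ_c = 25800 kg/h

Heat released by hot stream: Q = 1770 × 14.3 × (362 − 320) = 1.0631e+06 kJ/h
Energy balance on cold side (adiabatic exchanger): Q = ṁ_c·Cp_c·(T_c,out − T_c,in)
ṁ_c = 1.0631e+06 / [2.26 × (-36.9 − -55.1)] = 25845 kg/h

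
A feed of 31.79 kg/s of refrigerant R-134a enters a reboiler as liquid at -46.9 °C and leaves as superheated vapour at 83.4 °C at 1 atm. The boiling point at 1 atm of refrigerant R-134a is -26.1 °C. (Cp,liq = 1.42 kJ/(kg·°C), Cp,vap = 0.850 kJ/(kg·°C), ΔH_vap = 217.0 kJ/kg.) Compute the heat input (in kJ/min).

liquid -46.9→-26.1 °C: 29.536 kJ/kg
vaporisation at -26.1 °C: 217 kJ/kg
vapour -26.1→83.4 °C: 93.075 kJ/kg
Δh = 29.536 + 217 + 93.075 = 339.61 kJ/kg
Q = ṁ·Δh = 31.79 kg/s × 339.61 kJ/kg = 10796 kJ/s
|Q| = 10796 kW = 647770 kJ/min

Q = 648000 kJ/min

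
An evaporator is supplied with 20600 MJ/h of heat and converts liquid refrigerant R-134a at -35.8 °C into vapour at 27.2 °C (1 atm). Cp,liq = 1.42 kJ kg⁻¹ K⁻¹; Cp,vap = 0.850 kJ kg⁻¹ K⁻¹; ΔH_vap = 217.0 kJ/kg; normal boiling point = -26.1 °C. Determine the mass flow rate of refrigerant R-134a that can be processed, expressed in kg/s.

Δh = 1.42×(-26.1−-35.8) + 217.0 + 0.850×(27.2−-26.1) = 276.08 kJ/kg
Q = 20600 MJ/h = 5722.2 kJ/s = 5722.2 kJ/s
ṁ = Q/Δh = 5722.2 / 276.08 = 20.727 kg/s

ṁ = 20.7 kg/s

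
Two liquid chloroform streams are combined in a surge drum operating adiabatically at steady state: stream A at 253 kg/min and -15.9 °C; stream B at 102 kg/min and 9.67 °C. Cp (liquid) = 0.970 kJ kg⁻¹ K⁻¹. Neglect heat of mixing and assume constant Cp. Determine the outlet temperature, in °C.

T_out = -8.55 °C

Adiabatic, steady state ⇒ Σ ṁᵢCp,ᵢ(T_out − Tᵢ) = 0
T_out = Σ ṁᵢCp,ᵢTᵢ / Σ ṁᵢCp,ᵢ
      = -2945.3 / 344.35 = -8.5531 °C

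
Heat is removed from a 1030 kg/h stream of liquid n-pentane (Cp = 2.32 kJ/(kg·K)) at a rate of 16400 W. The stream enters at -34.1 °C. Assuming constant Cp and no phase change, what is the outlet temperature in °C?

Q = 16400 W = 59040 kJ/h
ΔT = Q/(ṁ·Cp) = 59040/(1030×2.32) = 24.707 K
T_out = -34.1 − 24.707 = -58.807 °C

T_out = -58.8 °C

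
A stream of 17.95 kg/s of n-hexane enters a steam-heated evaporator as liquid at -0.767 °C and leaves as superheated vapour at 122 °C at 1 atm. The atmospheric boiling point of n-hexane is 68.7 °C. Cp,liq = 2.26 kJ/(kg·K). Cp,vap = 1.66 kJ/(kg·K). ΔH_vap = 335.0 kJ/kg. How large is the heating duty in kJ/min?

Q = 625000 kJ/min

liquid -0.767→68.7 °C: 157 kJ/kg
vaporisation at 68.7 °C: 335 kJ/kg
vapour 68.7→122 °C: 88.478 kJ/kg
Δh = 157 + 335 + 88.478 = 580.47 kJ/kg
Q = ṁ·Δh = 17.95 kg/s × 580.47 kJ/kg = 10419 kJ/s
|Q| = 10419 kW = 625170 kJ/min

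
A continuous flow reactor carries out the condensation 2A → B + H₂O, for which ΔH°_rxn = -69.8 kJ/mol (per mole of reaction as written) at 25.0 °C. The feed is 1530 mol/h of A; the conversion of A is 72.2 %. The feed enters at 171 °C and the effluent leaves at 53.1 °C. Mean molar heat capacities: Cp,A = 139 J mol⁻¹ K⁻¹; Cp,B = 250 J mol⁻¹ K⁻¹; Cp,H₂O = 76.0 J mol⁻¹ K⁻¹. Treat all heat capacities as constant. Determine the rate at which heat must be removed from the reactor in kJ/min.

Q_out = 1050 kJ/min

Extent of reaction ξ = 0.722 × 1530 / 2 = 552.33 mol/h
Reaction term: ξ·ΔH°_rxn = 552.33 × -69.8 = -38553 kJ/h
Sensible, feed 171→25 °C: -31050 kJ/h
Outlet flows (mol/h): A 425.34, B 552.33, H₂O 552.33
Sensible, products 25→53.1 °C: 6721 kJ/h
Q = ΔH = -62881 kJ/h = -17.467 kW
Heat removed = 1048 kJ/min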